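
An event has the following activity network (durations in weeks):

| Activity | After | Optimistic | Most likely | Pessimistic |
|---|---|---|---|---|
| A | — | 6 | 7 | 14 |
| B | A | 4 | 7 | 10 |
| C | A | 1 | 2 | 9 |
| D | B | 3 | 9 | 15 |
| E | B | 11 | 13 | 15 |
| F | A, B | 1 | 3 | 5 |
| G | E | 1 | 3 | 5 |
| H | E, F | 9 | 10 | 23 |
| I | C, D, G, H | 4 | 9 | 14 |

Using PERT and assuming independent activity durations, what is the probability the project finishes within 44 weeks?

0.070

te_A = (6 + 4·7 + 14)/6 = 48/6 = 8; σ²_A = ((14−6)/6)² = 1.778
te_B = (4 + 4·7 + 10)/6 = 42/6 = 7; σ²_B = ((10−4)/6)² = 1.000
te_C = (1 + 4·2 + 9)/6 = 18/6 = 3; σ²_C = ((9−1)/6)² = 1.778
te_D = (3 + 4·9 + 15)/6 = 54/6 = 9; σ²_D = ((15−3)/6)² = 4.000
te_E = (11 + 4·13 + 15)/6 = 78/6 = 13; σ²_E = ((15−11)/6)² = 0.444
te_F = (1 + 4·3 + 5)/6 = 18/6 = 3; σ²_F = ((5−1)/6)² = 0.444
te_G = (1 + 4·3 + 5)/6 = 18/6 = 3; σ²_G = ((5−1)/6)² = 0.444
te_H = (9 + 4·10 + 23)/6 = 72/6 = 12; σ²_H = ((23−9)/6)² = 5.444
te_I = (4 + 4·9 + 14)/6 = 54/6 = 9; σ²_I = ((14−4)/6)² = 2.778

Forward pass:
ES_A = 0; EF_A = 8
ES_B = 8; EF_B = 8+7 = 15
ES_C = 8; EF_C = 8+3 = 11
ES_D = 15; EF_D = 15+9 = 24
ES_E = 15; EF_E = 15+13 = 28
ES_F = max(EF_A=8, EF_B=15) = 15; EF_F = 15+3 = 18
ES_G = 28; EF_G = 28+3 = 31
ES_H = max(EF_E=28, EF_F=18) = 28; EF_H = 28+12 = 40
ES_I = max(EF_C=11, EF_D=24, EF_G=31, EF_H=40) = 40; EF_I = 40+9 = 49
Expected project duration μ = 49 weeks. Critical path: A → B → E → H → I.

Variance along critical path = 1.778 + 1.000 + 0.444 + 5.444 + 2.778 = 11.444; σ = √11.444 = 3.383 weeks.
Z = (44 − 49) / 3.383 = -1.478
P(T ≤ 44) = Φ(-1.478) ≈ 0.070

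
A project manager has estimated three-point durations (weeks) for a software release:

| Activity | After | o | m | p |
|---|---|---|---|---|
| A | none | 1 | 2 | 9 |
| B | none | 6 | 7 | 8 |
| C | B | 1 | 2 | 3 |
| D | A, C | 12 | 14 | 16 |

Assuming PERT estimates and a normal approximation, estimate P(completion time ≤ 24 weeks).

te_A = (1 + 4·2 + 9)/6 = 18/6 = 3; σ²_A = ((9−1)/6)² = 1.778
te_B = (6 + 4·7 + 8)/6 = 42/6 = 7; σ²_B = ((8−6)/6)² = 0.111
te_C = (1 + 4·2 + 3)/6 = 12/6 = 2; σ²_C = ((3−1)/6)² = 0.111
te_D = (12 + 4·14 + 16)/6 = 84/6 = 14; σ²_D = ((16−12)/6)² = 0.444

Forward pass:
ES_A = 0; EF_A = 3
ES_B = 0; EF_B = 7
ES_C = 7; EF_C = 7+2 = 9
ES_D = max(EF_A=3, EF_C=9) = 9; EF_D = 9+14 = 23
Expected project duration μ = 23 weeks. Critical path: B → C → D.

Variance along critical path = 0.111 + 0.111 + 0.444 = 0.667; σ = √0.667 = 0.816 weeks.
Z = (24 − 23) / 0.816 = 1.225
P(T ≤ 24) = Φ(1.225) ≈ 0.890

0.890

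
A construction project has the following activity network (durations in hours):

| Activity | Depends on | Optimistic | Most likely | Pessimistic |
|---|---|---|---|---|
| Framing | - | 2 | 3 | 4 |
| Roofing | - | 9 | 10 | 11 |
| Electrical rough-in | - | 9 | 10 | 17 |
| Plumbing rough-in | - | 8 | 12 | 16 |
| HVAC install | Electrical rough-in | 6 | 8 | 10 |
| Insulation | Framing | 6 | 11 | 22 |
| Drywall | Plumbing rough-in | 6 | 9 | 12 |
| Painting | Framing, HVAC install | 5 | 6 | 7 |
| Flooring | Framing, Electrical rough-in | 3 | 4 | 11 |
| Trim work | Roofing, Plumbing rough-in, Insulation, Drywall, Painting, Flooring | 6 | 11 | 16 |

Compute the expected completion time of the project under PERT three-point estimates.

te_Framing = (2 + 4·3 + 4)/6 = 18/6 = 3
te_Roofing = (9 + 4·10 + 11)/6 = 60/6 = 10
te_Electrical rough-in = (9 + 4·10 + 17)/6 = 66/6 = 11
te_Plumbing rough-in = (8 + 4·12 + 16)/6 = 72/6 = 12
te_HVAC install = (6 + 4·8 + 10)/6 = 48/6 = 8
te_Insulation = (6 + 4·11 + 22)/6 = 72/6 = 12
te_Drywall = (6 + 4·9 + 12)/6 = 54/6 = 9
te_Painting = (5 + 4·6 + 7)/6 = 36/6 = 6
te_Flooring = (3 + 4·4 + 11)/6 = 30/6 = 5
te_Trim work = (6 + 4·11 + 16)/6 = 66/6 = 11

Forward pass:
ES_Framing = 0; EF_Framing = 3
ES_Roofing = 0; EF_Roofing = 10
ES_Electrical rough-in = 0; EF_Electrical rough-in = 11
ES_Plumbing rough-in = 0; EF_Plumbing rough-in = 12
ES_HVAC install = 11; EF_HVAC install = 11+8 = 19
ES_Insulation = 3; EF_Insulation = 3+12 = 15
ES_Drywall = 12; EF_Drywall = 12+9 = 21
ES_Painting = max(EF_Framing=3, EF_HVAC install=19) = 19; EF_Painting = 19+6 = 25
ES_Flooring = max(EF_Framing=3, EF_Electrical rough-in=11) = 11; EF_Flooring = 11+5 = 16
ES_Trim work = max(EF_Roofing=10, EF_Plumbing rough-in=12, EF_Insulation=15, EF_Drywall=21, EF_Painting=25, EF_Flooring=16) = 25; EF_Trim work = 25+11 = 36
Expected project duration μ = 36 hours. Critical path: Electrical rough-in → HVAC install → Painting → Trim work.

36 hours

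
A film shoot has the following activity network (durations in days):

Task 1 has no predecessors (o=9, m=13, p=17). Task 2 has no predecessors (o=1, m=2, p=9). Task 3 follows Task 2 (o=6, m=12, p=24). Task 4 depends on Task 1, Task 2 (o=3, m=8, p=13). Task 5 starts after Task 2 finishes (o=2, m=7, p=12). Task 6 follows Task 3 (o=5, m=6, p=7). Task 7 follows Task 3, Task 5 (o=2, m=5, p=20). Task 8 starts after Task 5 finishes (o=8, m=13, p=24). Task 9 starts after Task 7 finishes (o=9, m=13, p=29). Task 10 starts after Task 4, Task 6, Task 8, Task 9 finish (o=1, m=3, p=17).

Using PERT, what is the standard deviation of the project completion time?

te_Task 1 = (9 + 4·13 + 17)/6 = 78/6 = 13; σ²_Task 1 = ((17−9)/6)² = 1.778
te_Task 2 = (1 + 4·2 + 9)/6 = 18/6 = 3; σ²_Task 2 = ((9−1)/6)² = 1.778
te_Task 3 = (6 + 4·12 + 24)/6 = 78/6 = 13; σ²_Task 3 = ((24−6)/6)² = 9.000
te_Task 4 = (3 + 4·8 + 13)/6 = 48/6 = 8; σ²_Task 4 = ((13−3)/6)² = 2.778
te_Task 5 = (2 + 4·7 + 12)/6 = 42/6 = 7; σ²_Task 5 = ((12−2)/6)² = 2.778
te_Task 6 = (5 + 4·6 + 7)/6 = 36/6 = 6; σ²_Task 6 = ((7−5)/6)² = 0.111
te_Task 7 = (2 + 4·5 + 20)/6 = 42/6 = 7; σ²_Task 7 = ((20−2)/6)² = 9.000
te_Task 8 = (8 + 4·13 + 24)/6 = 84/6 = 14; σ²_Task 8 = ((24−8)/6)² = 7.111
te_Task 9 = (9 + 4·13 + 29)/6 = 90/6 = 15; σ²_Task 9 = ((29−9)/6)² = 11.111
te_Task 10 = (1 + 4·3 + 17)/6 = 30/6 = 5; σ²_Task 10 = ((17−1)/6)² = 7.111

Forward pass:
ES_Task 1 = 0; EF_Task 1 = 13
ES_Task 2 = 0; EF_Task 2 = 3
ES_Task 3 = 3; EF_Task 3 = 3+13 = 16
ES_Task 4 = max(EF_Task 1=13, EF_Task 2=3) = 13; EF_Task 4 = 13+8 = 21
ES_Task 5 = 3; EF_Task 5 = 3+7 = 10
ES_Task 6 = 16; EF_Task 6 = 16+6 = 22
ES_Task 7 = max(EF_Task 3=16, EF_Task 5=10) = 16; EF_Task 7 = 16+7 = 23
ES_Task 8 = 10; EF_Task 8 = 10+14 = 24
ES_Task 9 = 23; EF_Task 9 = 23+15 = 38
ES_Task 10 = max(EF_Task 4=21, EF_Task 6=22, EF_Task 8=24, EF_Task 9=38) = 38; EF_Task 10 = 38+5 = 43
Expected project duration μ = 43 days. Critical path: Task 2 → Task 3 → Task 7 → Task 9 → Task 10.

Variance along critical path = 1.778 + 9.000 + 9.000 + 11.111 + 7.111 = 38.000
σ = √38.000 = 6.164 days

6.16 days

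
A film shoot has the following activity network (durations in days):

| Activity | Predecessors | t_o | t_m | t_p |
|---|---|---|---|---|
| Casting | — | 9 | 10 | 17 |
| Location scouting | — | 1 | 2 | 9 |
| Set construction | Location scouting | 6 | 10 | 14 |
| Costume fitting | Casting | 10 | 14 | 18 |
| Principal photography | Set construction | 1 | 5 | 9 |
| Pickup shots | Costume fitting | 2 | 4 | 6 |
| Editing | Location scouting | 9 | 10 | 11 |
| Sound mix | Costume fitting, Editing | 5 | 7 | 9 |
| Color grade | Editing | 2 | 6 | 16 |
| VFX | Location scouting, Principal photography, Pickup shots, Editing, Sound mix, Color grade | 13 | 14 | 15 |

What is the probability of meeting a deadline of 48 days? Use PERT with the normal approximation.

te_Casting = (9 + 4·10 + 17)/6 = 66/6 = 11; σ²_Casting = ((17−9)/6)² = 1.778
te_Location scouting = (1 + 4·2 + 9)/6 = 18/6 = 3; σ²_Location scouting = ((9−1)/6)² = 1.778
te_Set construction = (6 + 4·10 + 14)/6 = 60/6 = 10; σ²_Set construction = ((14−6)/6)² = 1.778
te_Costume fitting = (10 + 4·14 + 18)/6 = 84/6 = 14; σ²_Costume fitting = ((18−10)/6)² = 1.778
te_Principal photography = (1 + 4·5 + 9)/6 = 30/6 = 5; σ²_Principal photography = ((9−1)/6)² = 1.778
te_Pickup shots = (2 + 4·4 + 6)/6 = 24/6 = 4; σ²_Pickup shots = ((6−2)/6)² = 0.444
te_Editing = (9 + 4·10 + 11)/6 = 60/6 = 10; σ²_Editing = ((11−9)/6)² = 0.111
te_Sound mix = (5 + 4·7 + 9)/6 = 42/6 = 7; σ²_Sound mix = ((9−5)/6)² = 0.444
te_Color grade = (2 + 4·6 + 16)/6 = 42/6 = 7; σ²_Color grade = ((16−2)/6)² = 5.444
te_VFX = (13 + 4·14 + 15)/6 = 84/6 = 14; σ²_VFX = ((15−13)/6)² = 0.111

Forward pass:
ES_Casting = 0; EF_Casting = 11
ES_Location scouting = 0; EF_Location scouting = 3
ES_Set construction = 3; EF_Set construction = 3+10 = 13
ES_Costume fitting = 11; EF_Costume fitting = 11+14 = 25
ES_Principal photography = 13; EF_Principal photography = 13+5 = 18
ES_Pickup shots = 25; EF_Pickup shots = 25+4 = 29
ES_Editing = 3; EF_Editing = 3+10 = 13
ES_Sound mix = max(EF_Costume fitting=25, EF_Editing=13) = 25; EF_Sound mix = 25+7 = 32
ES_Color grade = 13; EF_Color grade = 13+7 = 20
ES_VFX = max(EF_Location scouting=3, EF_Principal photography=18, EF_Pickup shots=29, EF_Editing=13, EF_Sound mix=32, EF_Color grade=20) = 32; EF_VFX = 32+14 = 46
Expected project duration μ = 46 days. Critical path: Casting → Costume fitting → Sound mix → VFX.

Variance along critical path = 1.778 + 1.778 + 0.444 + 0.111 = 4.111; σ = √4.111 = 2.028 days.
Z = (48 − 46) / 2.028 = 0.986
P(T ≤ 48) = Φ(0.986) ≈ 0.838

0.838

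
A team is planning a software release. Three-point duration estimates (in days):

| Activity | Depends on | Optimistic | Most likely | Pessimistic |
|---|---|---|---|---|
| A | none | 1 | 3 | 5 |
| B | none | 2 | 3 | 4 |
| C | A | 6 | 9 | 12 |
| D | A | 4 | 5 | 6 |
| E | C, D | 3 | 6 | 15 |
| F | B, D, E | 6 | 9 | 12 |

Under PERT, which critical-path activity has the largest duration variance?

E

te_A = (1 + 4·3 + 5)/6 = 18/6 = 3; σ²_A = ((5−1)/6)² = 0.444
te_B = (2 + 4·3 + 4)/6 = 18/6 = 3; σ²_B = ((4−2)/6)² = 0.111
te_C = (6 + 4·9 + 12)/6 = 54/6 = 9; σ²_C = ((12−6)/6)² = 1.000
te_D = (4 + 4·5 + 6)/6 = 30/6 = 5; σ²_D = ((6−4)/6)² = 0.111
te_E = (3 + 4·6 + 15)/6 = 42/6 = 7; σ²_E = ((15−3)/6)² = 4.000
te_F = (6 + 4·9 + 12)/6 = 54/6 = 9; σ²_F = ((12−6)/6)² = 1.000

Forward pass:
ES_A = 0; EF_A = 3
ES_B = 0; EF_B = 3
ES_C = 3; EF_C = 3+9 = 12
ES_D = 3; EF_D = 3+5 = 8
ES_E = max(EF_C=12, EF_D=8) = 12; EF_E = 12+7 = 19
ES_F = max(EF_B=3, EF_D=8, EF_E=19) = 19; EF_F = 19+9 = 28
Expected project duration μ = 28 days. Critical path: A → C → E → F.

Variances on critical path: σ²_A=0.444, σ²_C=1.000, σ²_E=4.000, σ²_F=1.000.
Largest is σ²_E = 4.000.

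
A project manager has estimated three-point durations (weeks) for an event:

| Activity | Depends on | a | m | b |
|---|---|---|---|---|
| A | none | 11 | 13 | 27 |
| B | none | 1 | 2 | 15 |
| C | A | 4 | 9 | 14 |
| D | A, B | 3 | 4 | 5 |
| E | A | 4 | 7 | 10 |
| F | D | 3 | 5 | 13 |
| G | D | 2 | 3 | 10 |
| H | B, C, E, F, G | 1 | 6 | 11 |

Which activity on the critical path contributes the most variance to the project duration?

te_A = (11 + 4·13 + 27)/6 = 90/6 = 15; σ²_A = ((27−11)/6)² = 7.111
te_B = (1 + 4·2 + 15)/6 = 24/6 = 4; σ²_B = ((15−1)/6)² = 5.444
te_C = (4 + 4·9 + 14)/6 = 54/6 = 9; σ²_C = ((14−4)/6)² = 2.778
te_D = (3 + 4·4 + 5)/6 = 24/6 = 4; σ²_D = ((5−3)/6)² = 0.111
te_E = (4 + 4·7 + 10)/6 = 42/6 = 7; σ²_E = ((10−4)/6)² = 1.000
te_F = (3 + 4·5 + 13)/6 = 36/6 = 6; σ²_F = ((13−3)/6)² = 2.778
te_G = (2 + 4·3 + 10)/6 = 24/6 = 4; σ²_G = ((10−2)/6)² = 1.778
te_H = (1 + 4·6 + 11)/6 = 36/6 = 6; σ²_H = ((11−1)/6)² = 2.778

Forward pass:
ES_A = 0; EF_A = 15
ES_B = 0; EF_B = 4
ES_C = 15; EF_C = 15+9 = 24
ES_D = max(EF_A=15, EF_B=4) = 15; EF_D = 15+4 = 19
ES_E = 15; EF_E = 15+7 = 22
ES_F = 19; EF_F = 19+6 = 25
ES_G = 19; EF_G = 19+4 = 23
ES_H = max(EF_B=4, EF_C=24, EF_E=22, EF_F=25, EF_G=23) = 25; EF_H = 25+6 = 31
Expected project duration μ = 31 weeks. Critical path: A → D → F → H.

Variances on critical path: σ²_A=7.111, σ²_D=0.111, σ²_F=2.778, σ²_H=2.778.
Largest is σ²_A = 7.111.

A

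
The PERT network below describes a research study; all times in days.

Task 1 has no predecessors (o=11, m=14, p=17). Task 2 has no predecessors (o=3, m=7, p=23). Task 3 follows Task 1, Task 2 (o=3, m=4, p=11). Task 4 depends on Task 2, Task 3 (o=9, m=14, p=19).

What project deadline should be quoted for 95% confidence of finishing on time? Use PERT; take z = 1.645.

36.9 days

te_Task 1 = (11 + 4·14 + 17)/6 = 84/6 = 14; σ²_Task 1 = ((17−11)/6)² = 1.000
te_Task 2 = (3 + 4·7 + 23)/6 = 54/6 = 9; σ²_Task 2 = ((23−3)/6)² = 11.111
te_Task 3 = (3 + 4·4 + 11)/6 = 30/6 = 5; σ²_Task 3 = ((11−3)/6)² = 1.778
te_Task 4 = (9 + 4·14 + 19)/6 = 84/6 = 14; σ²_Task 4 = ((19−9)/6)² = 2.778

Forward pass:
ES_Task 1 = 0; EF_Task 1 = 14
ES_Task 2 = 0; EF_Task 2 = 9
ES_Task 3 = max(EF_Task 1=14, EF_Task 2=9) = 14; EF_Task 3 = 14+5 = 19
ES_Task 4 = max(EF_Task 2=9, EF_Task 3=19) = 19; EF_Task 4 = 19+14 = 33
Expected project duration μ = 33 days. Critical path: Task 1 → Task 3 → Task 4.

Variance along critical path = 1.000 + 1.778 + 2.778 = 5.556; σ = 2.357 days.
D = μ + z·σ = 33 + 1.645·2.357 = 36.9 days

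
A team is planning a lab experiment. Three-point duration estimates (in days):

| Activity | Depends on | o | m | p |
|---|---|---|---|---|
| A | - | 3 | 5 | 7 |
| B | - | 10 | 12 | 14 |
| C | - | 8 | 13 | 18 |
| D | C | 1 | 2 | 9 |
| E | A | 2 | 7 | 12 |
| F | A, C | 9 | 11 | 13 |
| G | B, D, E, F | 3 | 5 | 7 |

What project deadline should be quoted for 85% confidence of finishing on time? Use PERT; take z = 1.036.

31.0 days

te_A = (3 + 4·5 + 7)/6 = 30/6 = 5; σ²_A = ((7−3)/6)² = 0.444
te_B = (10 + 4·12 + 14)/6 = 72/6 = 12; σ²_B = ((14−10)/6)² = 0.444
te_C = (8 + 4·13 + 18)/6 = 78/6 = 13; σ²_C = ((18−8)/6)² = 2.778
te_D = (1 + 4·2 + 9)/6 = 18/6 = 3; σ²_D = ((9−1)/6)² = 1.778
te_E = (2 + 4·7 + 12)/6 = 42/6 = 7; σ²_E = ((12−2)/6)² = 2.778
te_F = (9 + 4·11 + 13)/6 = 66/6 = 11; σ²_F = ((13−9)/6)² = 0.444
te_G = (3 + 4·5 + 7)/6 = 30/6 = 5; σ²_G = ((7−3)/6)² = 0.444

Forward pass:
ES_A = 0; EF_A = 5
ES_B = 0; EF_B = 12
ES_C = 0; EF_C = 13
ES_D = 13; EF_D = 13+3 = 16
ES_E = 5; EF_E = 5+7 = 12
ES_F = max(EF_A=5, EF_C=13) = 13; EF_F = 13+11 = 24
ES_G = max(EF_B=12, EF_D=16, EF_E=12, EF_F=24) = 24; EF_G = 24+5 = 29
Expected project duration μ = 29 days. Critical path: C → F → G.

Variance along critical path = 2.778 + 0.444 + 0.444 = 3.667; σ = 1.915 days.
D = μ + z·σ = 29 + 1.036·1.915 = 31.0 days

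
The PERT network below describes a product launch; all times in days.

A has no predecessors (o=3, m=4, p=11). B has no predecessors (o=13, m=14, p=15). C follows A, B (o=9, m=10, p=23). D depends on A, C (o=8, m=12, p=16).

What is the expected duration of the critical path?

te_A = (3 + 4·4 + 11)/6 = 30/6 = 5
te_B = (13 + 4·14 + 15)/6 = 84/6 = 14
te_C = (9 + 4·10 + 23)/6 = 72/6 = 12
te_D = (8 + 4·12 + 16)/6 = 72/6 = 12

Forward pass:
ES_A = 0; EF_A = 5
ES_B = 0; EF_B = 14
ES_C = max(EF_A=5, EF_B=14) = 14; EF_C = 14+12 = 26
ES_D = max(EF_A=5, EF_C=26) = 26; EF_D = 26+12 = 38
Expected project duration μ = 38 days. Critical path: B → C → D.

38 days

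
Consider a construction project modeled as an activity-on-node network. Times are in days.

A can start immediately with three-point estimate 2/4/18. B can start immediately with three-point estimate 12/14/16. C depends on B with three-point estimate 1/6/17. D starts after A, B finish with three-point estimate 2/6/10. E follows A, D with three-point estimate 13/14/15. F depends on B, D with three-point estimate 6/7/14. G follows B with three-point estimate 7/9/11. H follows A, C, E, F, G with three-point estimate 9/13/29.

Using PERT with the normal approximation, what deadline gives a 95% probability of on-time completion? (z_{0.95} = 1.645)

55.0 days

te_A = (2 + 4·4 + 18)/6 = 36/6 = 6; σ²_A = ((18−2)/6)² = 7.111
te_B = (12 + 4·14 + 16)/6 = 84/6 = 14; σ²_B = ((16−12)/6)² = 0.444
te_C = (1 + 4·6 + 17)/6 = 42/6 = 7; σ²_C = ((17−1)/6)² = 7.111
te_D = (2 + 4·6 + 10)/6 = 36/6 = 6; σ²_D = ((10−2)/6)² = 1.778
te_E = (13 + 4·14 + 15)/6 = 84/6 = 14; σ²_E = ((15−13)/6)² = 0.111
te_F = (6 + 4·7 + 14)/6 = 48/6 = 8; σ²_F = ((14−6)/6)² = 1.778
te_G = (7 + 4·9 + 11)/6 = 54/6 = 9; σ²_G = ((11−7)/6)² = 0.444
te_H = (9 + 4·13 + 29)/6 = 90/6 = 15; σ²_H = ((29−9)/6)² = 11.111

Forward pass:
ES_A = 0; EF_A = 6
ES_B = 0; EF_B = 14
ES_C = 14; EF_C = 14+7 = 21
ES_D = max(EF_A=6, EF_B=14) = 14; EF_D = 14+6 = 20
ES_E = max(EF_A=6, EF_D=20) = 20; EF_E = 20+14 = 34
ES_F = max(EF_B=14, EF_D=20) = 20; EF_F = 20+8 = 28
ES_G = 14; EF_G = 14+9 = 23
ES_H = max(EF_A=6, EF_C=21, EF_E=34, EF_F=28, EF_G=23) = 34; EF_H = 34+15 = 49
Expected project duration μ = 49 days. Critical path: B → D → E → H.

Variance along critical path = 0.444 + 1.778 + 0.111 + 11.111 = 13.444; σ = 3.667 days.
D = μ + z·σ = 49 + 1.645·3.667 = 55.0 days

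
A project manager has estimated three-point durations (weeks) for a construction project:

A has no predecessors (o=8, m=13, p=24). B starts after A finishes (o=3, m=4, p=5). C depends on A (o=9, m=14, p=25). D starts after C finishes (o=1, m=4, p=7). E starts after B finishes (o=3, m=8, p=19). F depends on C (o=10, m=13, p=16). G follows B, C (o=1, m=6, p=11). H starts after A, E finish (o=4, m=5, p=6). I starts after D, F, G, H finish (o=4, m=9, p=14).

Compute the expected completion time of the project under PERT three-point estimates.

51 weeks

te_A = (8 + 4·13 + 24)/6 = 84/6 = 14
te_B = (3 + 4·4 + 5)/6 = 24/6 = 4
te_C = (9 + 4·14 + 25)/6 = 90/6 = 15
te_D = (1 + 4·4 + 7)/6 = 24/6 = 4
te_E = (3 + 4·8 + 19)/6 = 54/6 = 9
te_F = (10 + 4·13 + 16)/6 = 78/6 = 13
te_G = (1 + 4·6 + 11)/6 = 36/6 = 6
te_H = (4 + 4·5 + 6)/6 = 30/6 = 5
te_I = (4 + 4·9 + 14)/6 = 54/6 = 9

Forward pass:
ES_A = 0; EF_A = 14
ES_B = 14; EF_B = 14+4 = 18
ES_C = 14; EF_C = 14+15 = 29
ES_D = 29; EF_D = 29+4 = 33
ES_E = 18; EF_E = 18+9 = 27
ES_F = 29; EF_F = 29+13 = 42
ES_G = max(EF_B=18, EF_C=29) = 29; EF_G = 29+6 = 35
ES_H = max(EF_A=14, EF_E=27) = 27; EF_H = 27+5 = 32
ES_I = max(EF_D=33, EF_F=42, EF_G=35, EF_H=32) = 42; EF_I = 42+9 = 51
Expected project duration μ = 51 weeks. Critical path: A → C → F → I.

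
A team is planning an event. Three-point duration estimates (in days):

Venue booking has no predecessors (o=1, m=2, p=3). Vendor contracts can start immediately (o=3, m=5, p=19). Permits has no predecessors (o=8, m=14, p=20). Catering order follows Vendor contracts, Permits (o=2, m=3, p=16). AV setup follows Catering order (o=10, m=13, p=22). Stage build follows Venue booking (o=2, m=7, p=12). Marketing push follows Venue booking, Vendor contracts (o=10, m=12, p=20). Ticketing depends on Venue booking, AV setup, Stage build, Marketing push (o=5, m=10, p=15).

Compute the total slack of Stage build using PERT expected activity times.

24 days

te_Venue booking = (1 + 4·2 + 3)/6 = 12/6 = 2
te_Vendor contracts = (3 + 4·5 + 19)/6 = 42/6 = 7
te_Permits = (8 + 4·14 + 20)/6 = 84/6 = 14
te_Catering order = (2 + 4·3 + 16)/6 = 30/6 = 5
te_AV setup = (10 + 4·13 + 22)/6 = 84/6 = 14
te_Stage build = (2 + 4·7 + 12)/6 = 42/6 = 7
te_Marketing push = (10 + 4·12 + 20)/6 = 78/6 = 13
te_Ticketing = (5 + 4·10 + 15)/6 = 60/6 = 10

Forward pass:
ES_Venue booking = 0; EF_Venue booking = 2
ES_Vendor contracts = 0; EF_Vendor contracts = 7
ES_Permits = 0; EF_Permits = 14
ES_Catering order = max(EF_Vendor contracts=7, EF_Permits=14) = 14; EF_Catering order = 14+5 = 19
ES_AV setup = 19; EF_AV setup = 19+14 = 33
ES_Stage build = 2; EF_Stage build = 2+7 = 9
ES_Marketing push = max(EF_Venue booking=2, EF_Vendor contracts=7) = 7; EF_Marketing push = 7+13 = 20
ES_Ticketing = max(EF_Venue booking=2, EF_AV setup=33, EF_Stage build=9, EF_Marketing push=20) = 33; EF_Ticketing = 33+10 = 43
Expected project duration μ = 43 days. Critical path: Permits → Catering order → AV setup → Ticketing.

Backward pass:
LF_Ticketing = 43; LS_Ticketing = 43−10 = 33
LF_Marketing push = LS_Ticketing = 33; LS_Marketing push = 33−13 = 20
LF_Stage build = LS_Ticketing = 33; LS_Stage build = 33−7 = 26
LF_AV setup = LS_Ticketing = 33; LS_AV setup = 33−14 = 19
LF_Catering order = LS_AV setup = 19; LS_Catering order = 19−5 = 14
LF_Permits = LS_Catering order = 14; LS_Permits = 14−14 = 0
LF_Vendor contracts = min(LS_Catering order=14, LS_Marketing push=20) = 14; LS_Vendor contracts = 14−7 = 7
LF_Venue booking = min(LS_Stage build=26, LS_Marketing push=20, LS_Ticketing=33) = 20; LS_Venue booking = 20−2 = 18
Slack_Stage build = LS_Stage build − ES_Stage build = 26 − 2 = 24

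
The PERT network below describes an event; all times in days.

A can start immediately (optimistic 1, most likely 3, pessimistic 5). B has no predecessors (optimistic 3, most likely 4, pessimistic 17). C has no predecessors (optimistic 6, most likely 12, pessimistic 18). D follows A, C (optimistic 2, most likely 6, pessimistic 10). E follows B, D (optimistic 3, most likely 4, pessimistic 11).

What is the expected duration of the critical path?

te_A = (1 + 4·3 + 5)/6 = 18/6 = 3
te_B = (3 + 4·4 + 17)/6 = 36/6 = 6
te_C = (6 + 4·12 + 18)/6 = 72/6 = 12
te_D = (2 + 4·6 + 10)/6 = 36/6 = 6
te_E = (3 + 4·4 + 11)/6 = 30/6 = 5

Forward pass:
ES_A = 0; EF_A = 3
ES_B = 0; EF_B = 6
ES_C = 0; EF_C = 12
ES_D = max(EF_A=3, EF_C=12) = 12; EF_D = 12+6 = 18
ES_E = max(EF_B=6, EF_D=18) = 18; EF_E = 18+5 = 23
Expected project duration μ = 23 days. Critical path: C → D → E.

23 days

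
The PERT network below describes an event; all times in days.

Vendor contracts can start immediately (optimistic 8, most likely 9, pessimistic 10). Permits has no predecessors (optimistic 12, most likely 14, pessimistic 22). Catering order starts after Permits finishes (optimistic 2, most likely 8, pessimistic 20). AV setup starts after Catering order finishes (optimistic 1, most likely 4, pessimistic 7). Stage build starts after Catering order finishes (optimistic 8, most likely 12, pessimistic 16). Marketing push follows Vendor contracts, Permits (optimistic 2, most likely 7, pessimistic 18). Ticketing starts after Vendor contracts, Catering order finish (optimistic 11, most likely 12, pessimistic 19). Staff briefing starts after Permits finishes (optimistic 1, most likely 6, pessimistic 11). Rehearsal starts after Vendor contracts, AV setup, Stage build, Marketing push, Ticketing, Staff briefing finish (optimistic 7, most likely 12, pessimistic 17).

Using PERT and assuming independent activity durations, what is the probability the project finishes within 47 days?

0.310

te_Vendor contracts = (8 + 4·9 + 10)/6 = 54/6 = 9; σ²_Vendor contracts = ((10−8)/6)² = 0.111
te_Permits = (12 + 4·14 + 22)/6 = 90/6 = 15; σ²_Permits = ((22−12)/6)² = 2.778
te_Catering order = (2 + 4·8 + 20)/6 = 54/6 = 9; σ²_Catering order = ((20−2)/6)² = 9.000
te_AV setup = (1 + 4·4 + 7)/6 = 24/6 = 4; σ²_AV setup = ((7−1)/6)² = 1.000
te_Stage build = (8 + 4·12 + 16)/6 = 72/6 = 12; σ²_Stage build = ((16−8)/6)² = 1.778
te_Marketing push = (2 + 4·7 + 18)/6 = 48/6 = 8; σ²_Marketing push = ((18−2)/6)² = 7.111
te_Ticketing = (11 + 4·12 + 19)/6 = 78/6 = 13; σ²_Ticketing = ((19−11)/6)² = 1.778
te_Staff briefing = (1 + 4·6 + 11)/6 = 36/6 = 6; σ²_Staff briefing = ((11−1)/6)² = 2.778
te_Rehearsal = (7 + 4·12 + 17)/6 = 72/6 = 12; σ²_Rehearsal = ((17−7)/6)² = 2.778

Forward pass:
ES_Vendor contracts = 0; EF_Vendor contracts = 9
ES_Permits = 0; EF_Permits = 15
ES_Catering order = 15; EF_Catering order = 15+9 = 24
ES_AV setup = 24; EF_AV setup = 24+4 = 28
ES_Stage build = 24; EF_Stage build = 24+12 = 36
ES_Marketing push = max(EF_Vendor contracts=9, EF_Permits=15) = 15; EF_Marketing push = 15+8 = 23
ES_Ticketing = max(EF_Vendor contracts=9, EF_Catering order=24) = 24; EF_Ticketing = 24+13 = 37
ES_Staff briefing = 15; EF_Staff briefing = 15+6 = 21
ES_Rehearsal = max(EF_Vendor contracts=9, EF_AV setup=28, EF_Stage build=36, EF_Marketing push=23, EF_Ticketing=37, EF_Staff briefing=21) = 37; EF_Rehearsal = 37+12 = 49
Expected project duration μ = 49 days. Critical path: Permits → Catering order → Ticketing → Rehearsal.

Variance along critical path = 2.778 + 9.000 + 1.778 + 2.778 = 16.333; σ = √16.333 = 4.041 days.
Z = (47 − 49) / 4.041 = -0.495
P(T ≤ 47) = Φ(-0.495) ≈ 0.310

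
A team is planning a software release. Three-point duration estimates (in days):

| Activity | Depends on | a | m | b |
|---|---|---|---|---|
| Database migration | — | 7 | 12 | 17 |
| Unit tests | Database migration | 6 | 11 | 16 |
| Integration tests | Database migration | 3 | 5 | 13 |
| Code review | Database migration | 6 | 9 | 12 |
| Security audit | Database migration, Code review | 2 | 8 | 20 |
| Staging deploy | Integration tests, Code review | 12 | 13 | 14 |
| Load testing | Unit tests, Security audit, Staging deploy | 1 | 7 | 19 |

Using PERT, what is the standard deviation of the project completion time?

3.59 days

te_Database migration = (7 + 4·12 + 17)/6 = 72/6 = 12; σ²_Database migration = ((17−7)/6)² = 2.778
te_Unit tests = (6 + 4·11 + 16)/6 = 66/6 = 11; σ²_Unit tests = ((16−6)/6)² = 2.778
te_Integration tests = (3 + 4·5 + 13)/6 = 36/6 = 6; σ²_Integration tests = ((13−3)/6)² = 2.778
te_Code review = (6 + 4·9 + 12)/6 = 54/6 = 9; σ²_Code review = ((12−6)/6)² = 1.000
te_Security audit = (2 + 4·8 + 20)/6 = 54/6 = 9; σ²_Security audit = ((20−2)/6)² = 9.000
te_Staging deploy = (12 + 4·13 + 14)/6 = 78/6 = 13; σ²_Staging deploy = ((14−12)/6)² = 0.111
te_Load testing = (1 + 4·7 + 19)/6 = 48/6 = 8; σ²_Load testing = ((19−1)/6)² = 9.000

Forward pass:
ES_Database migration = 0; EF_Database migration = 12
ES_Unit tests = 12; EF_Unit tests = 12+11 = 23
ES_Integration tests = 12; EF_Integration tests = 12+6 = 18
ES_Code review = 12; EF_Code review = 12+9 = 21
ES_Security audit = max(EF_Database migration=12, EF_Code review=21) = 21; EF_Security audit = 21+9 = 30
ES_Staging deploy = max(EF_Integration tests=18, EF_Code review=21) = 21; EF_Staging deploy = 21+13 = 34
ES_Load testing = max(EF_Unit tests=23, EF_Security audit=30, EF_Staging deploy=34) = 34; EF_Load testing = 34+8 = 42
Expected project duration μ = 42 days. Critical path: Database migration → Code review → Staging deploy → Load testing.

Variance along critical path = 2.778 + 1.000 + 0.111 + 9.000 = 12.889
σ = √12.889 = 3.590 days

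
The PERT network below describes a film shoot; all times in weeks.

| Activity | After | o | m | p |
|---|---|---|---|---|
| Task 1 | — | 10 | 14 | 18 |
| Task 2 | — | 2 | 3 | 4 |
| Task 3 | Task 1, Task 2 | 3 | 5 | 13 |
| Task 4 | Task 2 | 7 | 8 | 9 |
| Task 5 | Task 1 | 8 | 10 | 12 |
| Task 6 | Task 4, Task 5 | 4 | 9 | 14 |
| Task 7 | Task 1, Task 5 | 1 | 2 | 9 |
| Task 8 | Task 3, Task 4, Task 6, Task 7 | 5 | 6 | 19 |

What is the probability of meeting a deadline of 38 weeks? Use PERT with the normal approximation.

0.177

te_Task 1 = (10 + 4·14 + 18)/6 = 84/6 = 14; σ²_Task 1 = ((18−10)/6)² = 1.778
te_Task 2 = (2 + 4·3 + 4)/6 = 18/6 = 3; σ²_Task 2 = ((4−2)/6)² = 0.111
te_Task 3 = (3 + 4·5 + 13)/6 = 36/6 = 6; σ²_Task 3 = ((13−3)/6)² = 2.778
te_Task 4 = (7 + 4·8 + 9)/6 = 48/6 = 8; σ²_Task 4 = ((9−7)/6)² = 0.111
te_Task 5 = (8 + 4·10 + 12)/6 = 60/6 = 10; σ²_Task 5 = ((12−8)/6)² = 0.444
te_Task 6 = (4 + 4·9 + 14)/6 = 54/6 = 9; σ²_Task 6 = ((14−4)/6)² = 2.778
te_Task 7 = (1 + 4·2 + 9)/6 = 18/6 = 3; σ²_Task 7 = ((9−1)/6)² = 1.778
te_Task 8 = (5 + 4·6 + 19)/6 = 48/6 = 8; σ²_Task 8 = ((19−5)/6)² = 5.444

Forward pass:
ES_Task 1 = 0; EF_Task 1 = 14
ES_Task 2 = 0; EF_Task 2 = 3
ES_Task 3 = max(EF_Task 1=14, EF_Task 2=3) = 14; EF_Task 3 = 14+6 = 20
ES_Task 4 = 3; EF_Task 4 = 3+8 = 11
ES_Task 5 = 14; EF_Task 5 = 14+10 = 24
ES_Task 6 = max(EF_Task 4=11, EF_Task 5=24) = 24; EF_Task 6 = 24+9 = 33
ES_Task 7 = max(EF_Task 1=14, EF_Task 5=24) = 24; EF_Task 7 = 24+3 = 27
ES_Task 8 = max(EF_Task 3=20, EF_Task 4=11, EF_Task 6=33, EF_Task 7=27) = 33; EF_Task 8 = 33+8 = 41
Expected project duration μ = 41 weeks. Critical path: Task 1 → Task 5 → Task 6 → Task 8.

Variance along critical path = 1.778 + 0.444 + 2.778 + 5.444 = 10.444; σ = √10.444 = 3.232 weeks.
Z = (38 − 41) / 3.232 = -0.928
P(T ≤ 38) = Φ(-0.928) ≈ 0.177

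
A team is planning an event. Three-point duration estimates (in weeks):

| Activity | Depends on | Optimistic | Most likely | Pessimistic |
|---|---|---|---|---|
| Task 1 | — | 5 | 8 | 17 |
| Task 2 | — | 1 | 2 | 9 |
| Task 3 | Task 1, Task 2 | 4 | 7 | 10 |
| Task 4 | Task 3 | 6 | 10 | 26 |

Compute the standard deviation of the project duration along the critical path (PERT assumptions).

te_Task 1 = (5 + 4·8 + 17)/6 = 54/6 = 9; σ²_Task 1 = ((17−5)/6)² = 4.000
te_Task 2 = (1 + 4·2 + 9)/6 = 18/6 = 3; σ²_Task 2 = ((9−1)/6)² = 1.778
te_Task 3 = (4 + 4·7 + 10)/6 = 42/6 = 7; σ²_Task 3 = ((10−4)/6)² = 1.000
te_Task 4 = (6 + 4·10 + 26)/6 = 72/6 = 12; σ²_Task 4 = ((26−6)/6)² = 11.111

Forward pass:
ES_Task 1 = 0; EF_Task 1 = 9
ES_Task 2 = 0; EF_Task 2 = 3
ES_Task 3 = max(EF_Task 1=9, EF_Task 2=3) = 9; EF_Task 3 = 9+7 = 16
ES_Task 4 = 16; EF_Task 4 = 16+12 = 28
Expected project duration μ = 28 weeks. Critical path: Task 1 → Task 3 → Task 4.

Variance along critical path = 4.000 + 1.000 + 11.111 = 16.111
σ = √16.111 = 4.014 weeks

4.01 weeks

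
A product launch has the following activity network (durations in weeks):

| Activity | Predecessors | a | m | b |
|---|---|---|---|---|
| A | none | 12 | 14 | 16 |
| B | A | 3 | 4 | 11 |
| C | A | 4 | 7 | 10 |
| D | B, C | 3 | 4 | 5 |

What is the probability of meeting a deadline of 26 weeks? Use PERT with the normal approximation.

te_A = (12 + 4·14 + 16)/6 = 84/6 = 14; σ²_A = ((16−12)/6)² = 0.444
te_B = (3 + 4·4 + 11)/6 = 30/6 = 5; σ²_B = ((11−3)/6)² = 1.778
te_C = (4 + 4·7 + 10)/6 = 42/6 = 7; σ²_C = ((10−4)/6)² = 1.000
te_D = (3 + 4·4 + 5)/6 = 24/6 = 4; σ²_D = ((5−3)/6)² = 0.111

Forward pass:
ES_A = 0; EF_A = 14
ES_B = 14; EF_B = 14+5 = 19
ES_C = 14; EF_C = 14+7 = 21
ES_D = max(EF_B=19, EF_C=21) = 21; EF_D = 21+4 = 25
Expected project duration μ = 25 weeks. Critical path: A → C → D.

Variance along critical path = 0.444 + 1.000 + 0.111 = 1.556; σ = √1.556 = 1.247 weeks.
Z = (26 − 25) / 1.247 = 0.802
P(T ≤ 26) = Φ(0.802) ≈ 0.789

0.789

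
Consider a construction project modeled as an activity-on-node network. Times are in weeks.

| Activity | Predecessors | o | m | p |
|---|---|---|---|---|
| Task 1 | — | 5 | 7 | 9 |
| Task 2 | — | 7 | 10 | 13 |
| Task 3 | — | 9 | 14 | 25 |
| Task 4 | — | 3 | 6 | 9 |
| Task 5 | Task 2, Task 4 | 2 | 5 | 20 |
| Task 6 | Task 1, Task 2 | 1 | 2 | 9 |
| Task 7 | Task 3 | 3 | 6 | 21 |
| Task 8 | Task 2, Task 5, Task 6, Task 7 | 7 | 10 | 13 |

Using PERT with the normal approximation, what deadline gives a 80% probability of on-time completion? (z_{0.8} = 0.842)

36.5 weeks

te_Task 1 = (5 + 4·7 + 9)/6 = 42/6 = 7; σ²_Task 1 = ((9−5)/6)² = 0.444
te_Task 2 = (7 + 4·10 + 13)/6 = 60/6 = 10; σ²_Task 2 = ((13−7)/6)² = 1.000
te_Task 3 = (9 + 4·14 + 25)/6 = 90/6 = 15; σ²_Task 3 = ((25−9)/6)² = 7.111
te_Task 4 = (3 + 4·6 + 9)/6 = 36/6 = 6; σ²_Task 4 = ((9−3)/6)² = 1.000
te_Task 5 = (2 + 4·5 + 20)/6 = 42/6 = 7; σ²_Task 5 = ((20−2)/6)² = 9.000
te_Task 6 = (1 + 4·2 + 9)/6 = 18/6 = 3; σ²_Task 6 = ((9−1)/6)² = 1.778
te_Task 7 = (3 + 4·6 + 21)/6 = 48/6 = 8; σ²_Task 7 = ((21−3)/6)² = 9.000
te_Task 8 = (7 + 4·10 + 13)/6 = 60/6 = 10; σ²_Task 8 = ((13−7)/6)² = 1.000

Forward pass:
ES_Task 1 = 0; EF_Task 1 = 7
ES_Task 2 = 0; EF_Task 2 = 10
ES_Task 3 = 0; EF_Task 3 = 15
ES_Task 4 = 0; EF_Task 4 = 6
ES_Task 5 = max(EF_Task 2=10, EF_Task 4=6) = 10; EF_Task 5 = 10+7 = 17
ES_Task 6 = max(EF_Task 1=7, EF_Task 2=10) = 10; EF_Task 6 = 10+3 = 13
ES_Task 7 = 15; EF_Task 7 = 15+8 = 23
ES_Task 8 = max(EF_Task 2=10, EF_Task 5=17, EF_Task 6=13, EF_Task 7=23) = 23; EF_Task 8 = 23+10 = 33
Expected project duration μ = 33 weeks. Critical path: Task 3 → Task 7 → Task 8.

Variance along critical path = 7.111 + 9.000 + 1.000 = 17.111; σ = 4.137 weeks.
D = μ + z·σ = 33 + 0.842·4.137 = 36.5 weeks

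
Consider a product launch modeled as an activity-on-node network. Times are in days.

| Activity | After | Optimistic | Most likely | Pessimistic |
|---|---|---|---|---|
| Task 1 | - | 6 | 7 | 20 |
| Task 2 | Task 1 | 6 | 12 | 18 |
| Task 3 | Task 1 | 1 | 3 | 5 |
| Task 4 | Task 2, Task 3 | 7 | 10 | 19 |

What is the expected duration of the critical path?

te_Task 1 = (6 + 4·7 + 20)/6 = 54/6 = 9
te_Task 2 = (6 + 4·12 + 18)/6 = 72/6 = 12
te_Task 3 = (1 + 4·3 + 5)/6 = 18/6 = 3
te_Task 4 = (7 + 4·10 + 19)/6 = 66/6 = 11

Forward pass:
ES_Task 1 = 0; EF_Task 1 = 9
ES_Task 2 = 9; EF_Task 2 = 9+12 = 21
ES_Task 3 = 9; EF_Task 3 = 9+3 = 12
ES_Task 4 = max(EF_Task 2=21, EF_Task 3=12) = 21; EF_Task 4 = 21+11 = 32
Expected project duration μ = 32 days. Critical path: Task 1 → Task 2 → Task 4.

32 days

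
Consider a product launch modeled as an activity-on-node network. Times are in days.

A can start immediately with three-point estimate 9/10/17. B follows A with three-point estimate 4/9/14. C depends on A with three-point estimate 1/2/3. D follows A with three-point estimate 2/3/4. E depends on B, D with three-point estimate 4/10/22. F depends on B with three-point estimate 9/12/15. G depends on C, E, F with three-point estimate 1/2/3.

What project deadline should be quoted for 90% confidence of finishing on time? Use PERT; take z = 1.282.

te_A = (9 + 4·10 + 17)/6 = 66/6 = 11; σ²_A = ((17−9)/6)² = 1.778
te_B = (4 + 4·9 + 14)/6 = 54/6 = 9; σ²_B = ((14−4)/6)² = 2.778
te_C = (1 + 4·2 + 3)/6 = 12/6 = 2; σ²_C = ((3−1)/6)² = 0.111
te_D = (2 + 4·3 + 4)/6 = 18/6 = 3; σ²_D = ((4−2)/6)² = 0.111
te_E = (4 + 4·10 + 22)/6 = 66/6 = 11; σ²_E = ((22−4)/6)² = 9.000
te_F = (9 + 4·12 + 15)/6 = 72/6 = 12; σ²_F = ((15−9)/6)² = 1.000
te_G = (1 + 4·2 + 3)/6 = 12/6 = 2; σ²_G = ((3−1)/6)² = 0.111

Forward pass:
ES_A = 0; EF_A = 11
ES_B = 11; EF_B = 11+9 = 20
ES_C = 11; EF_C = 11+2 = 13
ES_D = 11; EF_D = 11+3 = 14
ES_E = max(EF_B=20, EF_D=14) = 20; EF_E = 20+11 = 31
ES_F = 20; EF_F = 20+12 = 32
ES_G = max(EF_C=13, EF_E=31, EF_F=32) = 32; EF_G = 32+2 = 34
Expected project duration μ = 34 days. Critical path: A → B → F → G.

Variance along critical path = 1.778 + 2.778 + 1.000 + 0.111 = 5.667; σ = 2.380 days.
D = μ + z·σ = 34 + 1.282·2.380 = 37.1 days

37.1 days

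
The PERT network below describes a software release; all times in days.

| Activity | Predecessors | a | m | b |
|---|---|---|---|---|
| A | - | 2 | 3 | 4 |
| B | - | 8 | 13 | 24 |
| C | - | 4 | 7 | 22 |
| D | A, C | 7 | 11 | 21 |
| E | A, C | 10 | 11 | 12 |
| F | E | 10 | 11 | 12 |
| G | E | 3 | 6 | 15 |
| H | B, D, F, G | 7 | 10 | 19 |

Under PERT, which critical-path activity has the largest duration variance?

C

te_A = (2 + 4·3 + 4)/6 = 18/6 = 3; σ²_A = ((4−2)/6)² = 0.111
te_B = (8 + 4·13 + 24)/6 = 84/6 = 14; σ²_B = ((24−8)/6)² = 7.111
te_C = (4 + 4·7 + 22)/6 = 54/6 = 9; σ²_C = ((22−4)/6)² = 9.000
te_D = (7 + 4·11 + 21)/6 = 72/6 = 12; σ²_D = ((21−7)/6)² = 5.444
te_E = (10 + 4·11 + 12)/6 = 66/6 = 11; σ²_E = ((12−10)/6)² = 0.111
te_F = (10 + 4·11 + 12)/6 = 66/6 = 11; σ²_F = ((12−10)/6)² = 0.111
te_G = (3 + 4·6 + 15)/6 = 42/6 = 7; σ²_G = ((15−3)/6)² = 4.000
te_H = (7 + 4·10 + 19)/6 = 66/6 = 11; σ²_H = ((19−7)/6)² = 4.000

Forward pass:
ES_A = 0; EF_A = 3
ES_B = 0; EF_B = 14
ES_C = 0; EF_C = 9
ES_D = max(EF_A=3, EF_C=9) = 9; EF_D = 9+12 = 21
ES_E = max(EF_A=3, EF_C=9) = 9; EF_E = 9+11 = 20
ES_F = 20; EF_F = 20+11 = 31
ES_G = 20; EF_G = 20+7 = 27
ES_H = max(EF_B=14, EF_D=21, EF_F=31, EF_G=27) = 31; EF_H = 31+11 = 42
Expected project duration μ = 42 days. Critical path: C → E → F → H.

Variances on critical path: σ²_C=9.000, σ²_E=0.111, σ²_F=0.111, σ²_H=4.000.
Largest is σ²_C = 9.000.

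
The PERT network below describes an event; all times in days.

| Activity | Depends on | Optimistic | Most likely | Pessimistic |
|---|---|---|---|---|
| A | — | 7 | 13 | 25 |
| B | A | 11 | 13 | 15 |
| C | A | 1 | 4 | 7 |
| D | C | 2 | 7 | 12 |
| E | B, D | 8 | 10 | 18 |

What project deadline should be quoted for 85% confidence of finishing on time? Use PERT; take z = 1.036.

41.6 days

te_A = (7 + 4·13 + 25)/6 = 84/6 = 14; σ²_A = ((25−7)/6)² = 9.000
te_B = (11 + 4·13 + 15)/6 = 78/6 = 13; σ²_B = ((15−11)/6)² = 0.444
te_C = (1 + 4·4 + 7)/6 = 24/6 = 4; σ²_C = ((7−1)/6)² = 1.000
te_D = (2 + 4·7 + 12)/6 = 42/6 = 7; σ²_D = ((12−2)/6)² = 2.778
te_E = (8 + 4·10 + 18)/6 = 66/6 = 11; σ²_E = ((18−8)/6)² = 2.778

Forward pass:
ES_A = 0; EF_A = 14
ES_B = 14; EF_B = 14+13 = 27
ES_C = 14; EF_C = 14+4 = 18
ES_D = 18; EF_D = 18+7 = 25
ES_E = max(EF_B=27, EF_D=25) = 27; EF_E = 27+11 = 38
Expected project duration μ = 38 days. Critical path: A → B → E.

Variance along critical path = 9.000 + 0.444 + 2.778 = 12.222; σ = 3.496 days.
D = μ + z·σ = 38 + 1.036·3.496 = 41.6 days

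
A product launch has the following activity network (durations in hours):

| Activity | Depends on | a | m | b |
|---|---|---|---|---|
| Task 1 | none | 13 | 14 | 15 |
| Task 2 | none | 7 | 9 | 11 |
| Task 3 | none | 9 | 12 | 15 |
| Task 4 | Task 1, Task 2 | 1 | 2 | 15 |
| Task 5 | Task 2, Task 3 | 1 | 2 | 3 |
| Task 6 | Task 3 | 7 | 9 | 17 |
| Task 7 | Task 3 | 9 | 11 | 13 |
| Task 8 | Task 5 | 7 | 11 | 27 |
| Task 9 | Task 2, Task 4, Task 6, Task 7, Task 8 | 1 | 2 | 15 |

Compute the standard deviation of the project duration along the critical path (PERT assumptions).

4.20 hours

te_Task 1 = (13 + 4·14 + 15)/6 = 84/6 = 14; σ²_Task 1 = ((15−13)/6)² = 0.111
te_Task 2 = (7 + 4·9 + 11)/6 = 54/6 = 9; σ²_Task 2 = ((11−7)/6)² = 0.444
te_Task 3 = (9 + 4·12 + 15)/6 = 72/6 = 12; σ²_Task 3 = ((15−9)/6)² = 1.000
te_Task 4 = (1 + 4·2 + 15)/6 = 24/6 = 4; σ²_Task 4 = ((15−1)/6)² = 5.444
te_Task 5 = (1 + 4·2 + 3)/6 = 12/6 = 2; σ²_Task 5 = ((3−1)/6)² = 0.111
te_Task 6 = (7 + 4·9 + 17)/6 = 60/6 = 10; σ²_Task 6 = ((17−7)/6)² = 2.778
te_Task 7 = (9 + 4·11 + 13)/6 = 66/6 = 11; σ²_Task 7 = ((13−9)/6)² = 0.444
te_Task 8 = (7 + 4·11 + 27)/6 = 78/6 = 13; σ²_Task 8 = ((27−7)/6)² = 11.111
te_Task 9 = (1 + 4·2 + 15)/6 = 24/6 = 4; σ²_Task 9 = ((15−1)/6)² = 5.444

Forward pass:
ES_Task 1 = 0; EF_Task 1 = 14
ES_Task 2 = 0; EF_Task 2 = 9
ES_Task 3 = 0; EF_Task 3 = 12
ES_Task 4 = max(EF_Task 1=14, EF_Task 2=9) = 14; EF_Task 4 = 14+4 = 18
ES_Task 5 = max(EF_Task 2=9, EF_Task 3=12) = 12; EF_Task 5 = 12+2 = 14
ES_Task 6 = 12; EF_Task 6 = 12+10 = 22
ES_Task 7 = 12; EF_Task 7 = 12+11 = 23
ES_Task 8 = 14; EF_Task 8 = 14+13 = 27
ES_Task 9 = max(EF_Task 2=9, EF_Task 4=18, EF_Task 6=22, EF_Task 7=23, EF_Task 8=27) = 27; EF_Task 9 = 27+4 = 31
Expected project duration μ = 31 hours. Critical path: Task 3 → Task 5 → Task 8 → Task 9.

Variance along critical path = 1.000 + 0.111 + 11.111 + 5.444 = 17.667
σ = √17.667 = 4.203 hours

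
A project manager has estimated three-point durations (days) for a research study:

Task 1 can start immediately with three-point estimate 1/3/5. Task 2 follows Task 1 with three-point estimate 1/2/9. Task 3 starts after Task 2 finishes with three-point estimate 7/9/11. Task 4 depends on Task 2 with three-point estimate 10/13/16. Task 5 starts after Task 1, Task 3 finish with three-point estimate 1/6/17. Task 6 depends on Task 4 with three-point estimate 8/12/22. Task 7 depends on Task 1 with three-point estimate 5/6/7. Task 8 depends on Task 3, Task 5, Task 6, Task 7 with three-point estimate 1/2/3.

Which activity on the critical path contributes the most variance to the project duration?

Task 6

te_Task 1 = (1 + 4·3 + 5)/6 = 18/6 = 3; σ²_Task 1 = ((5−1)/6)² = 0.444
te_Task 2 = (1 + 4·2 + 9)/6 = 18/6 = 3; σ²_Task 2 = ((9−1)/6)² = 1.778
te_Task 3 = (7 + 4·9 + 11)/6 = 54/6 = 9; σ²_Task 3 = ((11−7)/6)² = 0.444
te_Task 4 = (10 + 4·13 + 16)/6 = 78/6 = 13; σ²_Task 4 = ((16−10)/6)² = 1.000
te_Task 5 = (1 + 4·6 + 17)/6 = 42/6 = 7; σ²_Task 5 = ((17−1)/6)² = 7.111
te_Task 6 = (8 + 4·12 + 22)/6 = 78/6 = 13; σ²_Task 6 = ((22−8)/6)² = 5.444
te_Task 7 = (5 + 4·6 + 7)/6 = 36/6 = 6; σ²_Task 7 = ((7−5)/6)² = 0.111
te_Task 8 = (1 + 4·2 + 3)/6 = 12/6 = 2; σ²_Task 8 = ((3−1)/6)² = 0.111

Forward pass:
ES_Task 1 = 0; EF_Task 1 = 3
ES_Task 2 = 3; EF_Task 2 = 3+3 = 6
ES_Task 3 = 6; EF_Task 3 = 6+9 = 15
ES_Task 4 = 6; EF_Task 4 = 6+13 = 19
ES_Task 5 = max(EF_Task 1=3, EF_Task 3=15) = 15; EF_Task 5 = 15+7 = 22
ES_Task 6 = 19; EF_Task 6 = 19+13 = 32
ES_Task 7 = 3; EF_Task 7 = 3+6 = 9
ES_Task 8 = max(EF_Task 3=15, EF_Task 5=22, EF_Task 6=32, EF_Task 7=9) = 32; EF_Task 8 = 32+2 = 34
Expected project duration μ = 34 days. Critical path: Task 1 → Task 2 → Task 4 → Task 6 → Task 8.

Variances on critical path: σ²_Task 1=0.444, σ²_Task 2=1.778, σ²_Task 4=1.000, σ²_Task 6=5.444, σ²_Task 8=0.111.
Largest is σ²_Task 6 = 5.444.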